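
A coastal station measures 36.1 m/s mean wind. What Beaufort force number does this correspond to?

Beaufort force 12

36.1 m/s lies in the Beaufort 12 band (hurricane force, ≥32.7 m/s).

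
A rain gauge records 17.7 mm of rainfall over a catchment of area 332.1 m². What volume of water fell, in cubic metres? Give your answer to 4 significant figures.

5.878 cubic metres

1 mm over 1 m² is 1 L, so volume = 17.7 × 332.1 = 5878.17 L = 5.878 m³.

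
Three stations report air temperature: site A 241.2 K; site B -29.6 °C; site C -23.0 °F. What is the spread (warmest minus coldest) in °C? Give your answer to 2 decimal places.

site A: 241.2 K = -31.950 °C.
site C: -23.0 °F = -30.556 °C.
Spread: (-29.600) − (-31.950) = 2.350 °C.

2.35 °C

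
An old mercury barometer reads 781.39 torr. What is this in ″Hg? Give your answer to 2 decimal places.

1 mmHg = 0.0393701 inHg, so 781.39 × 0.0393701 = 30.76 inHg.

30.76 inHg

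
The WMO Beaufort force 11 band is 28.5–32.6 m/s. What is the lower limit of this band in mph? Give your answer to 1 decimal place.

63.8 mph

28.5–32.6 m/s × 2.237 = 63.8–72.9 mph.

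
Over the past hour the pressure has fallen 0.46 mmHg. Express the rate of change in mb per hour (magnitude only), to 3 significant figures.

0.46 mmHg / 1 h × 1.33322 mb/mmHg = 0.613 mb/h.

0.613 mb per hour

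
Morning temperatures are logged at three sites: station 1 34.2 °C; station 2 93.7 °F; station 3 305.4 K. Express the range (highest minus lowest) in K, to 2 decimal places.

2.03 K

station 2: 93.7 °F = 34.278 °C.
station 3: 305.4 K = 32.250 °C.
Spread: 34.278 − 32.250 = 2.028 °C.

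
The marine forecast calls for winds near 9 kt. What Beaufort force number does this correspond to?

Beaufort force 3

9 kt lies in the Beaufort 3 band (gentle breeze, 7–10 kt).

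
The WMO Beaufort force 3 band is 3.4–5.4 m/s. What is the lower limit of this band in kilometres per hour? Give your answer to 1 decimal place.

12.2 km/h

3.4–5.4 m/s × 3.6 = 12.2–19.4 km/h.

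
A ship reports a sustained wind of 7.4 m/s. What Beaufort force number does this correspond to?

Beaufort force 4

7.4 m/s lies in the Beaufort 4 band (moderate breeze, 5.5–7.9 m/s).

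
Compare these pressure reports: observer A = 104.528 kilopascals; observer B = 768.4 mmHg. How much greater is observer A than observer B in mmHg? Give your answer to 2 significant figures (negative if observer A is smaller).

16 mmHg

observer A: 104.528 kPa = 784.02 mmHg.
Difference: 784.02 − 768.40 = 16 mmHg.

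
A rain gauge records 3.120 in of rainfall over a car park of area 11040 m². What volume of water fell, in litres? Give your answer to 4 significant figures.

874900 litres

Depth: 3.120 in × 25.4 = 79.248 mm.
1 mm over 1 m² is 1 L, so volume = 79.248 × 11040 = 874897.92 L ≈ 874900 L.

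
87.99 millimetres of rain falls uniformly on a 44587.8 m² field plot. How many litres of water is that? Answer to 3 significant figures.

3920000 litres

1 mm over 1 m² is 1 L, so volume = 87.99 × 44587.8 = 3923280.5 L ≈ 3920000 L.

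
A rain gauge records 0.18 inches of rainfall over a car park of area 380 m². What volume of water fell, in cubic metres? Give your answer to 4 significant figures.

Depth: 0.18 in × 25.4 = 4.572 mm.
1 mm over 1 m² is 1 L, so volume = 4.572 × 380 = 1737.36 L = 1.737 m³.

1.737 cubic metres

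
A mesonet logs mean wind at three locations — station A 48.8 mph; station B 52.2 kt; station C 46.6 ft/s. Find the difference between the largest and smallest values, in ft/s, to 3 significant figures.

station A: 48.8 mph = 71.573 ft/s.
station B: 52.2 kt = 88.104 ft/s.
Spread: 88.104 − 46.600 = 41.5 ft/s.

41.5 ft/s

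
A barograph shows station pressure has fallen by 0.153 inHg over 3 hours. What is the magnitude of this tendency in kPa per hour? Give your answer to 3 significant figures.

0.173 kPa per hour

0.153 inHg / 3 h × 3.38639 kPa/inHg = 0.173 kPa/h.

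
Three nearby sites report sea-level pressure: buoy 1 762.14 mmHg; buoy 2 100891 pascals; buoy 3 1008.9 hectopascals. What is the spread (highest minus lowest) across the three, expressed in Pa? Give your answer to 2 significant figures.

720 Pa

buoy 1: 762.14 mmHg = 101610.32 Pa.
buoy 3: 1008.9 hPa = 100890.00 Pa.
Spread: 101610.32 − 100890.00 = 720 Pa.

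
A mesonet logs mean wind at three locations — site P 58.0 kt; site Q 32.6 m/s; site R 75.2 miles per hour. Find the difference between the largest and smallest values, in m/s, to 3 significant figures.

site P: 58.0 kt = 29.8378 m/s.
site R: 75.2 mph = 33.6174 m/s.
Spread: 33.6174 − 29.8378 = 3.78 m/s.

3.78 m/s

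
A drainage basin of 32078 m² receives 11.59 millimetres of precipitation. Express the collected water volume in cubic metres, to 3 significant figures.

1 mm over 1 m² is 1 L, so volume = 11.59 × 32078 = 371784.02 L = 372 m³.

372 cubic metres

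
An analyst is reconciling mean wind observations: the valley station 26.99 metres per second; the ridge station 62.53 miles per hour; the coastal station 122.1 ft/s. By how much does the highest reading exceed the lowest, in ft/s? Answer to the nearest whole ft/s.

the valley station: 26.99 m/s = 88.55 ft/s.
the ridge station: 62.53 mph = 91.71 ft/s.
Spread: 122.10 − 88.55 = 34 ft/s.

34 ft/s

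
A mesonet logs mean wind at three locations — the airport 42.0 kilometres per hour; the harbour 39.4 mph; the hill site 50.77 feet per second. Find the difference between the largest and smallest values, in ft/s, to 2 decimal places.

the airport: 42.0 km/h = 38.2765 ft/s.
the harbour: 39.4 mph = 57.7867 ft/s.
Spread: 57.7867 − 38.2765 = 19.51 ft/s.

19.51 ft/s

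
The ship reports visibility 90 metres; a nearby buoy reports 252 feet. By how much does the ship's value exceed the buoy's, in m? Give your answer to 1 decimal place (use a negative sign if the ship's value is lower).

the buoy: 252 ft = 76.810 m.
Difference: 90.000 − 76.810 = 13.2 m.

13.2 m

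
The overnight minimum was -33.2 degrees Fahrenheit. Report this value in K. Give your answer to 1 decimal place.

First to °C: -36.22 °C.
Then to K: 236.9 K.

236.9 K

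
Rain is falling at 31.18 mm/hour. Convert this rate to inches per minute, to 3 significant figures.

31.18 mm/hour × 0.0393701 in/mm × 0.0166667 hour/minute = 0.0205 in/minute.

0.0205 in/minute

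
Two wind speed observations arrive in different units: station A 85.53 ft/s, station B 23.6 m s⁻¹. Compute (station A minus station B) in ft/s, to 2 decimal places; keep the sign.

station B: 23.6 m/s = 77.4278 ft/s.
Difference: 85.5300 − 77.4278 = 8.10 ft/s.

8.10 ft/s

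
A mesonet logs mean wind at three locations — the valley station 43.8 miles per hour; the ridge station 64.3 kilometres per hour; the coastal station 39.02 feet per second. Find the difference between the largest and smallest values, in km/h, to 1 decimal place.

27.7 km/h

the valley station: 43.8 mph = 70.489 km/h.
the coastal station: 39.02 ft/s = 42.816 km/h.
Spread: 70.489 − 42.816 = 27.7 km/h.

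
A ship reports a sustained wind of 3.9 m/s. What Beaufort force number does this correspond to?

Beaufort force 3

3.9 m/s lies in the Beaufort 3 band (gentle breeze, 3.4–5.4 m/s).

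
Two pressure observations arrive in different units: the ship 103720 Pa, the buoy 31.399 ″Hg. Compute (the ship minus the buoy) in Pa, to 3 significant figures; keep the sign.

-2610 Pa

the buoy: 31.399 inHg = 106329.23 Pa.
Difference: 103720.00 − 106329.23 = -2610 Pa.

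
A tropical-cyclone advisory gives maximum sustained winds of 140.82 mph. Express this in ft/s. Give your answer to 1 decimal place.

1 mph = 1.46667 ft/s, so 140.82 × 1.46667 = 206.5 ft/s.

206.5 ft/s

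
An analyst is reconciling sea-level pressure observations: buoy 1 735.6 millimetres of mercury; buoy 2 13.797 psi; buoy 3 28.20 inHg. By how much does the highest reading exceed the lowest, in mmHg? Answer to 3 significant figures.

buoy 2: 13.797 psi = 713.511 mmHg.
buoy 3: 28.20 inHg = 716.280 mmHg.
Spread: 735.600 − 713.511 = 22.1 mmHg.

22.1 mmHg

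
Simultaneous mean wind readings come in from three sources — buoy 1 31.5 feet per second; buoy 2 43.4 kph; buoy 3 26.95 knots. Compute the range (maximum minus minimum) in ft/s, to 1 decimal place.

14.0 ft/s

buoy 2: 43.4 km/h = 39.552 ft/s.
buoy 3: 26.95 kt = 45.486 ft/s.
Spread: 45.486 − 31.500 = 14.0 ft/s.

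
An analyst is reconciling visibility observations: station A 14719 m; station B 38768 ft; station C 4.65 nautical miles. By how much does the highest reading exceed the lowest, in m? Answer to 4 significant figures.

6107 m

station B: 38768 ft = 11816.49 m.
station C: 4.65 nmi = 8611.80 m.
Spread: 14719.00 − 8611.80 = 6107 m.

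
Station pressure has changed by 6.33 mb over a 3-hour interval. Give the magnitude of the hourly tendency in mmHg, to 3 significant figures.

6.33 mb / 3 h × 0.750062 mmHg/mb = 1.58 mmHg/h.

1.58 mmHg per hour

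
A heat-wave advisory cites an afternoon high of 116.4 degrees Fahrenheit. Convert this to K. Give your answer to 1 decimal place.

320.0 K

First to °C: 46.89 °C.
Then to K: 320.0 K.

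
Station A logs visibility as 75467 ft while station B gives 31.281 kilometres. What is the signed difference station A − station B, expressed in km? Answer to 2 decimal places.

station A: 75467 ft = 23.0023 km.
Difference: 23.0023 − 31.2810 = -8.28 km.

-8.28 km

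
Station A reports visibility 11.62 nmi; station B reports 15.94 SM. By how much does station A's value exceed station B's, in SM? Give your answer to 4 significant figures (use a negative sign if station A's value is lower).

-2.568 SM

station A: 11.62 nmi = 13.37206 SM.
Difference: 13.37206 − 15.94000 = -2.568 SM.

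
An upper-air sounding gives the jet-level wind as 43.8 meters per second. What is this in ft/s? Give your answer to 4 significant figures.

143.7 ft/s

1 m/s = 3.28084 ft/s, so 43.8 × 3.28084 = 143.7 ft/s.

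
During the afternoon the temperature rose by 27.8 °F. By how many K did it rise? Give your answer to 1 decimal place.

15.4 K

Converting a difference, only the 9/5 scale factor applies: ΔK = 27.8 × 0.5556 = 15.4 K.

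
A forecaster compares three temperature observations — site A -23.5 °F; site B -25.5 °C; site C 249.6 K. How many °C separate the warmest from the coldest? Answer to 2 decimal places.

7.28 °C

site A: -23.5 °F = -30.833 °C.
site C: 249.6 K = -23.550 °C.
Spread: (-23.550) − (-30.833) = 7.283 °C.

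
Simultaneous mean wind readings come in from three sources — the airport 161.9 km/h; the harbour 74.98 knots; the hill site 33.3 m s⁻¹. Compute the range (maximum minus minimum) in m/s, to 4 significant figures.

11.67 m/s

the airport: 161.9 km/h = 44.9722 m/s.
the harbour: 74.98 kt = 38.5730 m/s.
Spread: 44.9722 − 33.3000 = 11.67 m/s.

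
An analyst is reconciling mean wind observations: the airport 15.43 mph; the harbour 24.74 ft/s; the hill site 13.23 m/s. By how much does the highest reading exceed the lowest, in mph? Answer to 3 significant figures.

the harbour: 24.74 ft/s = 16.868 mph.
the hill site: 13.23 m/s = 29.595 mph.
Spread: 29.595 − 15.430 = 14.2 mph.

14.2 mph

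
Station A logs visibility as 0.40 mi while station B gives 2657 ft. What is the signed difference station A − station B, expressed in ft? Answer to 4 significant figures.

station A: 0.40 SM = 2112.000 ft.
Difference: 2112.000 − 2657.000 = -545.0 ft.

-545.0 ft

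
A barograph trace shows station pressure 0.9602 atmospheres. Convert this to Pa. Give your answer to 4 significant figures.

1 atm = 101325 Pa, so 0.9602 × 101325 = 97290 Pa.

97290 Pa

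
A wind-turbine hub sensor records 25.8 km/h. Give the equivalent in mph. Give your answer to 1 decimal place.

16.0 mph

1 km/h = 0.621371 mph, so 25.8 × 0.621371 = 16.0 mph.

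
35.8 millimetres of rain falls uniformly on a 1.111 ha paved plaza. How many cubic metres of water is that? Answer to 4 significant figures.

397.7 cubic metres

Area: 1.111 ha = 11110 m².
1 mm over 1 m² is 1 L, so volume = 35.8 × 11110 = 397738 L = 397.7 m³.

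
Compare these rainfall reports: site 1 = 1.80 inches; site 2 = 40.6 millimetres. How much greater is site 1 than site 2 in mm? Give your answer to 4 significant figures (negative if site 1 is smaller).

5.120 mm

site 1: 1.80 in = 45.72000 mm.
Difference: 45.72000 − 40.60000 = 5.120 mm.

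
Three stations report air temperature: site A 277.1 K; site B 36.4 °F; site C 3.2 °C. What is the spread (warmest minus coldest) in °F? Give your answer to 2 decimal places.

2.71 °F

site A: 277.1 K = 3.950 °C.
site B: 36.4 °F = 2.444 °C.
Spread: 3.950 − 2.444 = 1.506 °C = 2.71 °F.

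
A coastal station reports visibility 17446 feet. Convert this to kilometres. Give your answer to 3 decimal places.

5.318 km

1 ft = 0.0003048 km, so 17446 × 0.0003048 = 5.318 km.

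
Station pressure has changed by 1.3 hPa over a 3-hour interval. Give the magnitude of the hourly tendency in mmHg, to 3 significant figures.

0.325 mmHg per hour

1.3 hPa / 3 h × 0.750062 mmHg/hPa = 0.325 mmHg/h.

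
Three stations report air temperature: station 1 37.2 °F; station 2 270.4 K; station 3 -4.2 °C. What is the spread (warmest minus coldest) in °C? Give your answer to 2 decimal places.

7.09 °C

station 1: 37.2 °F = 2.889 °C.
station 2: 270.4 K = -2.750 °C.
Spread: 2.889 − (-4.200) = 7.089 °C.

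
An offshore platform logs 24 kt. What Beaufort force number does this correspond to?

Beaufort force 6

24 kt lies in the Beaufort 6 band (strong breeze, 22–27 kt).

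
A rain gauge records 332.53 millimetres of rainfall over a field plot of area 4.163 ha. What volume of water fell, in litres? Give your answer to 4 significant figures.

Area: 4.163 ha = 41630 m².
1 mm over 1 m² is 1 L, so volume = 332.53 × 41630 = 13843224 L ≈ 13840000 L.

13840000 litres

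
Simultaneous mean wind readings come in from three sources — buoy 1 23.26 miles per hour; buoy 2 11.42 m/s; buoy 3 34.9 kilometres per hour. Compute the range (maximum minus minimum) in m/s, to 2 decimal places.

1.73 m/s

buoy 1: 23.26 mph = 10.3982 m/s.
buoy 3: 34.9 km/h = 9.6944 m/s.
Spread: 11.4200 − 9.6944 = 1.73 m/s.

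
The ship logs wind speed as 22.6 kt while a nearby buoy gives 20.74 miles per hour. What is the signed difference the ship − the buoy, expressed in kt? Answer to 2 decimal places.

the buoy: 20.74 mph = 18.0226 kt.
Difference: 22.6000 − 18.0226 = 4.58 kt.

4.58 kt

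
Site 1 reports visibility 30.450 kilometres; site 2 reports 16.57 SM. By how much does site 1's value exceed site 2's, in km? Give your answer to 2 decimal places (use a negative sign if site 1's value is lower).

3.78 km

site 2: 16.57 SM = 26.6668 km.
Difference: 30.4500 − 26.6668 = 3.78 km.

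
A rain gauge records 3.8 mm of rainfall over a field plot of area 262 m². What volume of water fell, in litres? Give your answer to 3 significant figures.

996 litres

1 mm over 1 m² is 1 L, so volume = 3.8 × 262 = 995.6 L ≈ 996 L.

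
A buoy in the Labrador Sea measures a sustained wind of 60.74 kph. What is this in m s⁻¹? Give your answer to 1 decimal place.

1 km/h = 0.277778 m/s, so 60.74 × 0.277778 = 16.9 m/s.

16.9 m/s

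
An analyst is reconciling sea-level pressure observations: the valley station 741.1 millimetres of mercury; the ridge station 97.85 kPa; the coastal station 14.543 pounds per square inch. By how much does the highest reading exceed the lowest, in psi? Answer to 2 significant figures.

0.35 psi

the valley station: 741.1 mmHg = 14.3305 psi.
the ridge station: 97.85 kPa = 14.1919 psi.
Spread: 14.5430 − 14.1919 = 0.35 psi.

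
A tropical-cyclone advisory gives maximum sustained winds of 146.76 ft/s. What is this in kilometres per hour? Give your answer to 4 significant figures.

1 ft/s = 1.09728 km/h, so 146.76 × 1.09728 = 161.0 km/h.

161.0 km/h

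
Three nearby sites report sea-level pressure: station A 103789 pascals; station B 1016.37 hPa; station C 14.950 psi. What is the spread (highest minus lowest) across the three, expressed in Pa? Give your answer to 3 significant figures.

2150 Pa

station B: 1016.37 hPa = 101637.00 Pa.
station C: 14.950 psi = 103076.62 Pa.
Spread: 103789.00 − 101637.00 = 2150 Pa.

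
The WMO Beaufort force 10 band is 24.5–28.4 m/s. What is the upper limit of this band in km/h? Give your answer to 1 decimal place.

102.2 km/h

24.5–28.4 m/s × 3.6 = 88.2–102.2 km/h.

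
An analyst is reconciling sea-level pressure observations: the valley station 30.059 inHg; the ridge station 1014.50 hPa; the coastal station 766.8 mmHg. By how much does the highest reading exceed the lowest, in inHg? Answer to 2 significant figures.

the ridge station: 1014.50 hPa = 29.9582 inHg.
the coastal station: 766.8 mmHg = 30.1890 inHg.
Spread: 30.1890 − 29.9582 = 0.23 inHg.

0.23 inHg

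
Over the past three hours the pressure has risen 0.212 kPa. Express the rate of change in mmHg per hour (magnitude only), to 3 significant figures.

0.212 kPa / 3 h × 7.50062 mmHg/kPa = 0.530 mmHg/h.

0.530 mmHg per hour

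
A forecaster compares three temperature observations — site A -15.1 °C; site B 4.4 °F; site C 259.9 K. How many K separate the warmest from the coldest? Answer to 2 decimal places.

2.08 K

site B: 4.4 °F = -15.333 °C.
site C: 259.9 K = -13.250 °C.
Spread: (-13.250) − (-15.333) = 2.083 °C.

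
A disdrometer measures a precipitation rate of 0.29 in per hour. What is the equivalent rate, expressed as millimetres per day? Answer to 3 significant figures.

0.29 in/hour × 25.4 mm/in × 24 hour/day = 177 mm/day.

177 mm/day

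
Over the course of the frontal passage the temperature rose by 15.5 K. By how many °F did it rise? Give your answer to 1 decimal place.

Converting a difference, only the 9/5 scale factor applies: Δ°F = 15.5 × 1.8 = 27.9 °F.

27.9 °F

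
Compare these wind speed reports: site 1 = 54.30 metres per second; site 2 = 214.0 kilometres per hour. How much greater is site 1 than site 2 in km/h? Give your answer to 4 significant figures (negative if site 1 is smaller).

site 1: 54.30 m/s = 195.4800 km/h.
Difference: 195.4800 − 214.0000 = -18.52 km/h.

-18.52 km/h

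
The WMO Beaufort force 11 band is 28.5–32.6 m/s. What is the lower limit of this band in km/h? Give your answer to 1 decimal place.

28.5–32.6 m/s × 3.6 = 102.6–117.4 km/h.

102.6 km/h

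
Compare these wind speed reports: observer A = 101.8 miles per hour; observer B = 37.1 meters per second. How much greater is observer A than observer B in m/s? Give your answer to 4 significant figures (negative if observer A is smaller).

observer A: 101.8 mph = 45.50867 m/s.
Difference: 45.50867 − 37.10000 = 8.409 m/s.

8.409 m/s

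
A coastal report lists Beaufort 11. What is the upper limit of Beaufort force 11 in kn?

Beaufort 11 (violent storm) spans 56–63 knots.

63 kt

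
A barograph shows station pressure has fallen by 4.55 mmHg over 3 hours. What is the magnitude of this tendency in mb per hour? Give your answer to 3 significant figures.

2.02 mb per hour

4.55 mmHg / 3 h × 1.33322 mb/mmHg = 2.02 mb/h.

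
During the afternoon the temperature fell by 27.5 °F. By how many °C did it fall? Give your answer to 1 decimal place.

A change of 1 °C equals a change of 1.8 °F: Δ°C = 27.5 × 0.5556 = 15.3 °C.

15.3 °C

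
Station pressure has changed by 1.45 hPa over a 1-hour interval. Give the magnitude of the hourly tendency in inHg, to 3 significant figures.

0.0428 inHg per hour

1.45 hPa / 1 h × 0.02953 inHg/hPa = 0.0428 inHg/h.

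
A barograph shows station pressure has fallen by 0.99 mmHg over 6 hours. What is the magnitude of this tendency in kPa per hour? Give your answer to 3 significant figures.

0.99 mmHg / 6 h × 0.133322 kPa/mmHg = 0.0220 kPa/h.

0.0220 kPa per hour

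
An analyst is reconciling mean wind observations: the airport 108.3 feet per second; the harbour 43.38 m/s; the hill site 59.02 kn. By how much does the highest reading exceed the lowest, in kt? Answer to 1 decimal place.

25.3 kt

the airport: 108.3 ft/s = 64.166 kt.
the harbour: 43.38 m/s = 84.324 kt.
Spread: 84.324 − 59.020 = 25.3 kt.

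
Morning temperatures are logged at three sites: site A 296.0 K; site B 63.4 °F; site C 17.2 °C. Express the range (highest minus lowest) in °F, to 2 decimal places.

10.17 °F

site A: 296.0 K = 22.850 °C.
site B: 63.4 °F = 17.444 °C.
Spread: 22.850 − 17.200 = 5.650 °C = 10.17 °F.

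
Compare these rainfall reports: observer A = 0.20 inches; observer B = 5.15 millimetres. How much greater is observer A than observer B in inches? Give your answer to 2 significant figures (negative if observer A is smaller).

observer B: 5.15 mm = 0.202756 in.
Difference: 0.200000 − 0.202756 = -0.0028 in.

-0.0028 in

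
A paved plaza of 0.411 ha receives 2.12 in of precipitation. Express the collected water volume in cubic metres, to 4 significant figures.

Depth: 2.12 in × 25.4 = 53.848 mm.
Area: 0.411 ha = 4110 m².
1 mm over 1 m² is 1 L, so volume = 53.848 × 4110 = 221315.28 L = 221.3 m³.

221.3 cubic metres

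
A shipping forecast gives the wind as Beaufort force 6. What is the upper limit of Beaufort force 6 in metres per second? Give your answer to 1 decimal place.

Beaufort 6 (strong breeze) spans 10.8–13.8 m/s.

13.8 m/s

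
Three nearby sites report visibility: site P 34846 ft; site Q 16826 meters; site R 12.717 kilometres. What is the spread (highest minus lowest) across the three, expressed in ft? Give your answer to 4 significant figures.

site Q: 16826 m = 55203.41 ft.
site R: 12.717 km = 41722.44 ft.
Spread: 55203.41 − 34846.00 = 20360 ft.

20360 ft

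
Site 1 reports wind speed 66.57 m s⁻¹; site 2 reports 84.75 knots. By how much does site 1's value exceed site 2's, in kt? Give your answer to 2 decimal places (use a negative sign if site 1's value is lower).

44.65 kt

site 1: 66.57 m/s = 129.4017 kt.
Difference: 129.4017 − 84.7500 = 44.65 kt.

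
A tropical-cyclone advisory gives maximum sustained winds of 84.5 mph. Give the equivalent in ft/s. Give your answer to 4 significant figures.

1 mph = 1.46667 ft/s, so 84.5 × 1.46667 = 123.9 ft/s.

123.9 ft/s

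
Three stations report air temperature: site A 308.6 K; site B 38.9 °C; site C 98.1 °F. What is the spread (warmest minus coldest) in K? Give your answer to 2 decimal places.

3.45 K

site A: 308.6 K = 35.450 °C.
site C: 98.1 °F = 36.722 °C.
Spread: 38.900 − 35.450 = 3.450 °C.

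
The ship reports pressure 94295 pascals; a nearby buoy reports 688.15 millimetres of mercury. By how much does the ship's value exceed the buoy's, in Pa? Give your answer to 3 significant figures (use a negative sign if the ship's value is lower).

2550 Pa

the buoy: 688.15 mmHg = 91745.80 Pa.
Difference: 94295.00 − 91745.80 = 2550 Pa.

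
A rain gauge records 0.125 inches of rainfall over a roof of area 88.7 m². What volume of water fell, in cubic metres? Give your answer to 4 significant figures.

Depth: 0.125 in × 25.4 = 3.175 mm.
1 mm over 1 m² is 1 L, so volume = 3.175 × 88.7 = 281.6225 L = 0.2816 m³.

0.2816 cubic metres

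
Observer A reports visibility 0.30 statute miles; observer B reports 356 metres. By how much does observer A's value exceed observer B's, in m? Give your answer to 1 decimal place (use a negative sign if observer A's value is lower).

observer A: 0.30 SM = 482.803 m.
Difference: 482.803 − 356.000 = 126.8 m.

126.8 m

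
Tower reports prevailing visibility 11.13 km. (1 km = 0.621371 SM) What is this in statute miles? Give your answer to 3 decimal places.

6.916 SM

1 km = 0.621371 SM, so 11.13 × 0.621371 = 6.916 SM.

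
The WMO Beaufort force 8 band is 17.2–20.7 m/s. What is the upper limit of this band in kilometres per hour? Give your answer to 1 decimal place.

74.5 km/h

17.2–20.7 m/s × 3.6 = 61.9–74.5 km/h.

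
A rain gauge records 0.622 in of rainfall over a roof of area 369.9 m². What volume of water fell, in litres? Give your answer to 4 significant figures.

Depth: 0.622 in × 25.4 = 15.7988 mm.
1 mm over 1 m² is 1 L, so volume = 15.7988 × 369.9 = 5843.9761 L ≈ 5844 L.

5844 litres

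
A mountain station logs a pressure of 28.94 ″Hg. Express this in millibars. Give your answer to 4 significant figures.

1 inHg = 33.8639 mb, so 28.94 × 33.8639 = 980.0 mb.

980.0 mb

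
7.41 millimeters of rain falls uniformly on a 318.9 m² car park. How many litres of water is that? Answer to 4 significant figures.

1 mm over 1 m² is 1 L, so volume = 7.41 × 318.9 = 2363.049 L ≈ 2363 L.

2363 litres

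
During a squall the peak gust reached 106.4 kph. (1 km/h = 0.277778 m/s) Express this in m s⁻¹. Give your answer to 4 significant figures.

29.56 m/s

1 km/h = 0.277778 m/s, so 106.4 × 0.277778 = 29.56 m/s.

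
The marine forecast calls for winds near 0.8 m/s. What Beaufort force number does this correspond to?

Beaufort force 1

0.8 m/s lies in the Beaufort 1 band (light air, 0.3–1.5 m/s).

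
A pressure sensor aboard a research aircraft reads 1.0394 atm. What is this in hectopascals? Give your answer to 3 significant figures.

1050 hPa

1 atm = 1013.25 hPa, so 1.0394 × 1013.25 = 1050 hPa.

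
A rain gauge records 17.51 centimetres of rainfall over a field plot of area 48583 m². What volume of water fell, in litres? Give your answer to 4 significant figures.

8507000 litres

Depth: 17.51 cm × 10 = 175.1 mm.
1 mm over 1 m² is 1 L, so volume = 175.1 × 48583 = 8506883.3 L ≈ 8507000 L.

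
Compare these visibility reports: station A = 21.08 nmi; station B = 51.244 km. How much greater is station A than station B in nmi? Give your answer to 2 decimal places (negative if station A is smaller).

station B: 51.244 km = 27.6695 nmi.
Difference: 21.0800 − 27.6695 = -6.59 nmi.

-6.59 nmi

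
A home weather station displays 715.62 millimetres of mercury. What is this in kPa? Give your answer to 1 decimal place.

1 mmHg = 0.133322 kPa, so 715.62 × 0.133322 = 95.4 kPa.

95.4 kPa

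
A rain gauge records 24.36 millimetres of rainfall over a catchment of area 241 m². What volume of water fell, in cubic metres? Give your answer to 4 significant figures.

1 mm over 1 m² is 1 L, so volume = 24.36 × 241 = 5870.76 L = 5.871 m³.

5.871 cubic metres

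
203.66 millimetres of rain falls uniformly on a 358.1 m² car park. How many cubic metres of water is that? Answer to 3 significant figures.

72.9 cubic metres

1 mm over 1 m² is 1 L, so volume = 203.66 × 358.1 = 72930.646 L = 72.9 m³.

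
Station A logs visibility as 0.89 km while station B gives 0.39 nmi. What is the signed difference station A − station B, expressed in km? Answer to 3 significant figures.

station B: 0.39 nmi = 0.72228 km.
Difference: 0.89000 − 0.72228 = 0.168 km.

0.168 km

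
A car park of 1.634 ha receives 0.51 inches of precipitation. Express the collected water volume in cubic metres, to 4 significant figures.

Depth: 0.51 in × 25.4 = 12.954 mm.
Area: 1.634 ha = 16340 m².
1 mm over 1 m² is 1 L, so volume = 12.954 × 16340 = 211668.36 L = 211.7 m³.

211.7 cubic metres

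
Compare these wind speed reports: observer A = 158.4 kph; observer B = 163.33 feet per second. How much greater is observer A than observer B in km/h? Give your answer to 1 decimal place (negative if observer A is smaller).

observer B: 163.33 ft/s = 179.219 km/h.
Difference: 158.400 − 179.219 = -20.8 km/h.

-20.8 km/h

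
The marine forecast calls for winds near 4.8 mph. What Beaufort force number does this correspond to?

Beaufort force 2

4.8 mph = 2.1 m/s, which is Beaufort 2 (light breeze, 1.6–3.3 m/s).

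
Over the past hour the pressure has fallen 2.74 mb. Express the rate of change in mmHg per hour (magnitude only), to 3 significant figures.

2.74 mb / 1 h × 0.750062 mmHg/mb = 2.06 mmHg/h.

2.06 mmHg per hour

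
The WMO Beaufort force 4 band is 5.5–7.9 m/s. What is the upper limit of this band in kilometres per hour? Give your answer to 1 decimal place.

28.4 km/h

5.5–7.9 m/s × 3.6 = 19.8–28.4 km/h.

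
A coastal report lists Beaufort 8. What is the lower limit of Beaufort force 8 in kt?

34 kt

Beaufort 8 (gale) spans 34–40 knots.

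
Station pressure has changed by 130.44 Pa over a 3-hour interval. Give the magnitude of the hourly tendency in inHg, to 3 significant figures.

130.44 Pa / 3 h × 0.0002953 inHg/Pa = 0.0128 inHg/h.

0.0128 inHg per hour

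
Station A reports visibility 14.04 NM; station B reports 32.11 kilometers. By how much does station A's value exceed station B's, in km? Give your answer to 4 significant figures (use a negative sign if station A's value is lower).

-6.108 km

station A: 14.04 nmi = 26.00208 km.
Difference: 26.00208 − 32.11000 = -6.108 km.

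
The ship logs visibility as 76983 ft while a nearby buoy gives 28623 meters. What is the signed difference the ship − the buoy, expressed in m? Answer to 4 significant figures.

the ship: 76983 ft = 23464.42 m.
Difference: 23464.42 − 28623.00 = -5159 m.

-5159 m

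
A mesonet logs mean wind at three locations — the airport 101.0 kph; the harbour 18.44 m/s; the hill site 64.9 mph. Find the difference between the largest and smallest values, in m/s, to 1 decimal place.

10.6 m/s

the airport: 101.0 km/h = 28.056 m/s.
the hill site: 64.9 mph = 29.013 m/s.
Spread: 29.013 − 18.440 = 10.6 m/s.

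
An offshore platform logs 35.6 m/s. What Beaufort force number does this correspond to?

35.6 m/s lies in the Beaufort 12 band (hurricane force, ≥32.7 m/s).

Beaufort force 12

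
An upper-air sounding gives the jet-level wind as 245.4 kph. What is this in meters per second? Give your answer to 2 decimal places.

68.17 m/s

1 km/h = 0.277778 m/s, so 245.4 × 0.277778 = 68.17 m/s.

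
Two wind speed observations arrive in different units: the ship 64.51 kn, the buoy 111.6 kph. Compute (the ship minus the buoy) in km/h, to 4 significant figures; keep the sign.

the ship: 64.51 kt = 119.47252 km/h.
Difference: 119.47252 − 111.60000 = 7.873 km/h.

7.873 km/h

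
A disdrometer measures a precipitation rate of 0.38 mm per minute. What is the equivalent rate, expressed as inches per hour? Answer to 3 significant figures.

0.898 in/hour

0.38 mm/minute × 0.0393701 in/mm × 60 minute/hour = 0.898 in/hour.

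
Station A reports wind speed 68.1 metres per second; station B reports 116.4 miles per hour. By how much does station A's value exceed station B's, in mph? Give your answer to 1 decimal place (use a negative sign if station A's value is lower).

35.9 mph

station A: 68.1 m/s = 152.335 mph.
Difference: 152.335 − 116.400 = 35.9 mph.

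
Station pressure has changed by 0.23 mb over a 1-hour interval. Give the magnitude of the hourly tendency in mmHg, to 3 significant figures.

0.173 mmHg per hour

0.23 mb / 1 h × 0.750062 mmHg/mb = 0.173 mmHg/h.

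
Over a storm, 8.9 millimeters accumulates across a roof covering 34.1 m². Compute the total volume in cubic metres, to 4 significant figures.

1 mm over 1 m² is 1 L, so volume = 8.9 × 34.1 = 303.49 L = 0.3035 m³.

0.3035 cubic metres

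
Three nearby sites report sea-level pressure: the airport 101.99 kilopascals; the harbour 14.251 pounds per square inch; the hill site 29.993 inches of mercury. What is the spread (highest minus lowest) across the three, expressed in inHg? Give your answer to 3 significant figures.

1.10 inHg

the airport: 101.99 kPa = 30.1176 inHg.
the harbour: 14.251 psi = 29.0153 inHg.
Spread: 30.1176 − 29.0153 = 1.10 inHg.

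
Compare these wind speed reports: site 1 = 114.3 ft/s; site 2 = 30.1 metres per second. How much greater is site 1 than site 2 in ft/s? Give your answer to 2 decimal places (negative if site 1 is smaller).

15.55 ft/s

site 2: 30.1 m/s = 98.7533 ft/s.
Difference: 114.3000 − 98.7533 = 15.55 ft/s.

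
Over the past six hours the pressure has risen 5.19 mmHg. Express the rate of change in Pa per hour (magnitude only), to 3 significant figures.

5.19 mmHg / 6 h × 133.322 Pa/mmHg = 115 Pa/h.

115 Pa per hour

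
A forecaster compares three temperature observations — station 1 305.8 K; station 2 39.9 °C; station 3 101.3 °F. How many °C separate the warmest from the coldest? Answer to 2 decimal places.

7.25 °C

station 1: 305.8 K = 32.650 °C.
station 3: 101.3 °F = 38.500 °C.
Spread: 39.900 − 32.650 = 7.250 °C.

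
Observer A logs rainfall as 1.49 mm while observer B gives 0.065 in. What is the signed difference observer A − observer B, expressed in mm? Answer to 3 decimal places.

observer B: 0.065 in = 1.65100 mm.
Difference: 1.49000 − 1.65100 = -0.161 mm.

-0.161 mm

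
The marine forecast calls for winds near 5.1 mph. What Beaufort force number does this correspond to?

5.1 mph = 2.3 m/s, which is Beaufort 2 (light breeze, 1.6–3.3 m/s).

Beaufort force 2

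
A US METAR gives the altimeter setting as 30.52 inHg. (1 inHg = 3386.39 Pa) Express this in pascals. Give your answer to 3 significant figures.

1 inHg = 3386.39 Pa, so 30.52 × 3386.39 = 103000 Pa.

103000 Pa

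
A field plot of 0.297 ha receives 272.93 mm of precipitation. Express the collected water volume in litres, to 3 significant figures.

811000 litres

Area: 0.297 ha = 2970 m².
1 mm over 1 m² is 1 L, so volume = 272.93 × 2970 = 810602.1 L ≈ 811000 L.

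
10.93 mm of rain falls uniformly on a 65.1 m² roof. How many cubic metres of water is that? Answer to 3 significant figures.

1 mm over 1 m² is 1 L, so volume = 10.93 × 65.1 = 711.543 L = 0.712 m³.

0.712 cubic metres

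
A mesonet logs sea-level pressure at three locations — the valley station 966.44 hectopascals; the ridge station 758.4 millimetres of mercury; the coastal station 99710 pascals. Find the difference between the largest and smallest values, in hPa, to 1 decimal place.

the ridge station: 758.4 mmHg = 1011.117 hPa.
the coastal station: 99710 Pa = 997.100 hPa.
Spread: 1011.117 − 966.440 = 44.7 hPa.

44.7 hPa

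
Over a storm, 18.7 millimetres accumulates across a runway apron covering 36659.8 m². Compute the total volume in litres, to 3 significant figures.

1 mm over 1 m² is 1 L, so volume = 18.7 × 36659.8 = 685538.26 L ≈ 686000 L.

686000 litres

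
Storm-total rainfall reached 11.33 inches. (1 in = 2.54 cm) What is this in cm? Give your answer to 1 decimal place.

1 in = 2.54 cm, so 11.33 × 2.54 = 28.8 cm.

28.8 cm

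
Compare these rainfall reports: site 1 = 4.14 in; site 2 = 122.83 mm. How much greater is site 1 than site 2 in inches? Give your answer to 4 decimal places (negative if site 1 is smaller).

site 2: 122.83 mm = 4.835827 in.
Difference: 4.140000 − 4.835827 = -0.6958 in.

-0.6958 in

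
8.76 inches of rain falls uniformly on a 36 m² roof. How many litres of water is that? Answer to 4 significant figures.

8010 litres

Depth: 8.76 in × 25.4 = 222.504 mm.
1 mm over 1 m² is 1 L, so volume = 222.504 × 36 = 8010.144 L ≈ 8010 L.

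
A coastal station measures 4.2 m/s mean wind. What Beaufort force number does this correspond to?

Beaufort force 3

4.2 m/s lies in the Beaufort 3 band (gentle breeze, 3.4–5.4 m/s).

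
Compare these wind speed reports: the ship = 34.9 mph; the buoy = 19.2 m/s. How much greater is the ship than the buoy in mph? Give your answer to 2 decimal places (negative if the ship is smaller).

the buoy: 19.2 m/s = 42.9492 mph.
Difference: 34.9000 − 42.9492 = -8.05 mph.

-8.05 mph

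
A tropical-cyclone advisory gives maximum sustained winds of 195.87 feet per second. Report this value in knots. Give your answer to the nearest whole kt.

1 ft/s = 0.592484 kt, so 195.87 × 0.592484 = 116 kt.

116 kt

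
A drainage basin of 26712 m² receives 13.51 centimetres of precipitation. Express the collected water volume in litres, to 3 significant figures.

3610000 litres

Depth: 13.51 cm × 10 = 135.1 mm.
1 mm over 1 m² is 1 L, so volume = 135.1 × 26712 = 3608791.2 L ≈ 3610000 L.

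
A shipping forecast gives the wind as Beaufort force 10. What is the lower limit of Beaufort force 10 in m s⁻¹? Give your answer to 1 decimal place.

Beaufort 10 (storm) spans 24.5–28.4 m/s.

24.5 m/s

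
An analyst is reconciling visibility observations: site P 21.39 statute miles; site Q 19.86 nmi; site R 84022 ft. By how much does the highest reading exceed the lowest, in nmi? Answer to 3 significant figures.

site P: 21.39 SM = 18.5874 nmi.
site R: 84022 ft = 13.8282 nmi.
Spread: 19.8600 − 13.8282 = 6.03 nmi.

6.03 nmi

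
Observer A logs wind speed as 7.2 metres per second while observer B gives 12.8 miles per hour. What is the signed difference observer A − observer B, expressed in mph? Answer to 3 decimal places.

observer A: 7.2 m/s = 16.10594 mph.
Difference: 16.10594 − 12.80000 = 3.306 mph.

3.306 mph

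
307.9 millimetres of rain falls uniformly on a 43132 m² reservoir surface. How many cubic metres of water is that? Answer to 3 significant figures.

13300 cubic metres

1 mm over 1 m² is 1 L, so volume = 307.9 × 43132 = 13280343 L = 13300 m³.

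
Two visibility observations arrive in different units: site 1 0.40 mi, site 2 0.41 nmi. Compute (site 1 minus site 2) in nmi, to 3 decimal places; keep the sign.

-0.062 nmi

site 1: 0.40 SM = 0.34759 nmi.
Difference: 0.34759 − 0.41000 = -0.062 nmi.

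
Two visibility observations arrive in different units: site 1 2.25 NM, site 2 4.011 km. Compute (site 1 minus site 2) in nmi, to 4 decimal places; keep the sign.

site 2: 4.011 km = 2.165767 nmi.
Difference: 2.250000 − 2.165767 = 0.0842 nmi.

0.0842 nmi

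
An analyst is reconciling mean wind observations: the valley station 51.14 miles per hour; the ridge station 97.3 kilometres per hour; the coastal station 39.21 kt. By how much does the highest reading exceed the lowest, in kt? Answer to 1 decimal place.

the valley station: 51.14 mph = 44.439 kt.
the ridge station: 97.3 km/h = 52.538 kt.
Spread: 52.538 − 39.210 = 13.3 kt.

13.3 kt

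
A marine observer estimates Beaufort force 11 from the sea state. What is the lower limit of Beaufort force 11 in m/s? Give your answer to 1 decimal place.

28.5 m/s

Beaufort 11 (violent storm) spans 28.5–32.6 m/s.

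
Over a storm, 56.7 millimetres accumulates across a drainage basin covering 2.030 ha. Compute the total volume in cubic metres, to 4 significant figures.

Area: 2.030 ha = 20300 m².
1 mm over 1 m² is 1 L, so volume = 56.7 × 20300 = 1151010 L = 1151 m³.

1151 cubic metres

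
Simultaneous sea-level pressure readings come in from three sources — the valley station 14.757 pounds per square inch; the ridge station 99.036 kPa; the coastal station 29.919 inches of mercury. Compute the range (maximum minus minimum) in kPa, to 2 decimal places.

the valley station: 14.757 psi = 101.7459 kPa.
the coastal station: 29.919 inHg = 101.3174 kPa.
Spread: 101.7459 − 99.0360 = 2.71 kPa.

2.71 kPa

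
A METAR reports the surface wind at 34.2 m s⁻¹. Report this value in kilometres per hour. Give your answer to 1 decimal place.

123.1 km/h

1 m/s = 3.6 km/h, so 34.2 × 3.6 = 123.1 km/h.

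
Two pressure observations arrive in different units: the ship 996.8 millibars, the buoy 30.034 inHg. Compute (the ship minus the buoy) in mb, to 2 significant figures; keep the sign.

the buoy: 30.034 inHg = 1017.07 mb.
Difference: 996.80 − 1017.07 = -20 mb.

-20 mb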